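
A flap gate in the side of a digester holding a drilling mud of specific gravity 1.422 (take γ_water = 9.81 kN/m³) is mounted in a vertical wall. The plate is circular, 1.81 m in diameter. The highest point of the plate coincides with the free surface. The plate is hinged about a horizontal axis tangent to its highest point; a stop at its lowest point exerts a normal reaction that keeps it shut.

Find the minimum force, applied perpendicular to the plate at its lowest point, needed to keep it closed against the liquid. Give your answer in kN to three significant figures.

γ = 1.422 × 9.81 = 13.94982 kN/m³.
The centroid is at the centre, 0.905 m below the top of the plate, so the centroid depth is h_c = 0.905 m.
A = π(0.905)² = 2.57304 m².
Resultant F = γ·h_c·A = 13.94982 × 0.905 × 2.57304 = 32.4836 kN.
I_c = πr⁴/4 = π × 0.905⁴/4 = 0.526847 m⁴.
Centre of pressure: y_p = y_c + I_c/(y_c·A) = 0.905 + 0.526847/(0.905 × 2.57304) = 0.905 + 0.22625 = 1.13125 m along the plane.
The resultant acts 0.905 + 0.22625 = 1.13125 m (along the plate) below the hinge at the top edge, so the moment about the hinge is M = F × 1.13125 = 32.4836 × 1.13125 = 36.7471 kN·m.
A normal force at the bottom, 1.81 m from the hinge, must supply this moment: P = 36.7471/1.81 = 20.3023 kN.

P ≈ 20.3 kN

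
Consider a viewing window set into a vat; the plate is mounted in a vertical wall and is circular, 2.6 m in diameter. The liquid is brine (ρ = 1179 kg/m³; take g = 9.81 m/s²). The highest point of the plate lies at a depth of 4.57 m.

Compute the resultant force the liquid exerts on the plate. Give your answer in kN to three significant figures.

γ = ρg = 1179 × 9.81 / 1000 = 11.56599 kN/m³.
The centroid is at the centre, 1.3 m below the top of the plate, so the centroid depth is h_c = 4.57 + 1.3 = 5.87 m.
A = π(1.3)² = 5.30929 m².
Resultant F = γ·h_c·A = 11.56599 × 5.87 × 5.30929 = 360.46 kN.

F ≈ 360 kN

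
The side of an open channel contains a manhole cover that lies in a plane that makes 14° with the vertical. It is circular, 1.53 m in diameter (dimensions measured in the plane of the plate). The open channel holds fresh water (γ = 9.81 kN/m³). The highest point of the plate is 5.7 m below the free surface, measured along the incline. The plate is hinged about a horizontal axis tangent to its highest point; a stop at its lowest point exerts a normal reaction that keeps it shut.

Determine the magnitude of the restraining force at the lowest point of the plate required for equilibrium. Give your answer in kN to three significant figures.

γ = 9.81 kN/m³.
The plate makes 14° with the vertical, i.e. θ = 90° − 14° = 76° to the horizontal. Measuring y along the incline from the free-surface line, vertical depth h = y·sinθ with sinθ = 0.970296.
The centroid is at the centre, 0.765 m below the top of the plate, so y_c = 5.7 + 0.765 = 6.465 m and h_c = 6.465 × 0.970296 = 6.27296 m.
A = π(0.765)² = 1.83854 m².
Resultant F = γ·h_c·A = 9.81 × 6.27296 × 1.83854 = 113.14 kN.
I_c = πr⁴/4 = π × 0.765⁴/4 = 0.26899 m⁴.
Centre of pressure: y_p = y_c + I_c/(y_c·A) = 6.465 + 0.26899/(6.465 × 1.83854) = 6.465 + 0.0226305 = 6.48763 m along the plane.
The resultant acts 0.765 + 0.0226305 = 0.787631 m (along the plate) below the hinge at the top edge, so the moment about the hinge is M = F × 0.787631 = 113.14 × 0.787631 = 89.1126 kN·m.
A normal force at the bottom, 1.53 m from the hinge, must supply this moment: P = 89.1126/1.53 = 58.2435 kN.

P ≈ 58.2 kN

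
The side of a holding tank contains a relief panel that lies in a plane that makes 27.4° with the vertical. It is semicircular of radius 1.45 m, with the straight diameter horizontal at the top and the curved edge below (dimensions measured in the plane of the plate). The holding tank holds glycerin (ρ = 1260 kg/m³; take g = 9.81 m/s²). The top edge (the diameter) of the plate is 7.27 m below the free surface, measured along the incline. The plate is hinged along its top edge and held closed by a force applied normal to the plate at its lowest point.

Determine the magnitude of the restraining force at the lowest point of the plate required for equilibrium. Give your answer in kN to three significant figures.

P ≈ 125 kN

γ = ρg = 1260 × 9.81 / 1000 = 12.3606 kN/m³.
The plate makes 27.4° with the vertical, i.e. θ = 90° − 27.4° = 62.6° to the horizontal. Measuring y along the incline from the free-surface line, vertical depth h = y·sinθ with sinθ = 0.887815.
The centroid of a semicircle lies 4r/(3π) = 0.615399 m from the diameter, here below the top edge, so y_c = 7.27 + 0.615399 = 7.8854 m and h_c = 7.8854 × 0.887815 = 7.00078 m.
A = πr²/2 = π × 1.45²/2 = 3.3026 m².
Resultant F = γ·h_c·A = 12.3606 × 7.00078 × 3.3026 = 285.787 kN.
I_c = (π/8 − 8/(9π))·r⁴ = 0.109757 × 1.45⁴ = 0.485182 m⁴.
Centre of pressure: y_p = y_c + I_c/(y_c·A) = 7.8854 + 0.485182/(7.8854 × 3.3026) = 7.8854 + 0.0186305 = 7.90403 m along the plane.
The resultant acts 0.615399 + 0.0186305 = 0.63403 m (along the plate) below the hinge at the top edge, so the moment about the hinge is M = F × 0.63403 = 285.787 × 0.63403 = 181.198 kN·m.
A normal force at the bottom, 1.45 m from the hinge, must supply this moment: P = 181.198/1.45 = 124.964 kN.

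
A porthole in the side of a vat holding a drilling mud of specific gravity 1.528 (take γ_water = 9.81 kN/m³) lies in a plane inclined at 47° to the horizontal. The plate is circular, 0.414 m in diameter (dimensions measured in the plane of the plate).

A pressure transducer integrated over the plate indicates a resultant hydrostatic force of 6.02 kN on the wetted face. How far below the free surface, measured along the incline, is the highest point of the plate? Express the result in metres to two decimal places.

γ = 1.528 × 9.81 = 14.98968 kN/m³.
A = π(0.207)² = 0.134614 m².
From F = γ·h_c·A, the centroid depth is h_c = 6.02/(14.98968 × 0.134614) = 2.98342 m.
Let θ = 47° be the plate's angle to the horizontal; measure y along the incline from where the plane meets the free surface. Vertical depth h = y·sinθ with sinθ = 0.731354.
Along the incline, y_c = h_c/sinθ = 2.98342/0.731354 = 4.07931 m.
The centroid is at the centre, 0.207 m below the top of the plate, so the highest point sits at y_top = 4.07931 − 0.207 = 3.87231 m along the incline.

y_top ≈ 3.87 m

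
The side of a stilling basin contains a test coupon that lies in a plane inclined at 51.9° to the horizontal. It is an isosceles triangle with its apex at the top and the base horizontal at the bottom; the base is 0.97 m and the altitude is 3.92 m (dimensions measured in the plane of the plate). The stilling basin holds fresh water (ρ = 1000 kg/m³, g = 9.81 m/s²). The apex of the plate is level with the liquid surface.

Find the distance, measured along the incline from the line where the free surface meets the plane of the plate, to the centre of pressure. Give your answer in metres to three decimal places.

γ = ρg = 1000 × 9.81 = 9810 N/m³ = 9.81 kN/m³.
Let θ = 51.9° be the plate's angle to the horizontal; measure y along the incline from where the plane meets the free surface. Vertical depth h = y·sinθ with sinθ = 0.786935.
With the apex up, the centroid sits 2h/3 = 2 × 3.92/3 = 2.61333 m below the apex, so y_c = 2.61333 m and h_c = 2.61333 × 0.786935 = 2.05652 m.
A = ½ × 0.97 × 3.92 = 1.9012 m².
Resultant F = γ·h_c·A = 9.81 × 2.05652 × 1.9012 = 38.3557 kN.
I_c = b·h³/36 = 0.97 × 3.92³/36 = 1.62303 m⁴.
Centre of pressure: y_p = y_c + I_c/(y_c·A) = 2.61333 + 1.62303/(2.61333 × 1.9012) = 2.61333 + 0.326666 = 2.94 m along the plane.

y_p = 2.940 m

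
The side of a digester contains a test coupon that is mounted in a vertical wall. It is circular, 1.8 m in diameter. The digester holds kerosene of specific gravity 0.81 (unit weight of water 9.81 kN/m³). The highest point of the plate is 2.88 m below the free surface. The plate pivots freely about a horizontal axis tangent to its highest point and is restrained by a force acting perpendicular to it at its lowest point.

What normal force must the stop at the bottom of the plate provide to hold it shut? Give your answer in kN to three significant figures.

P ≈ 40.5 kN

γ = 0.81 × 9.81 = 7.9461 kN/m³.
The centroid is at the centre, 0.9 m below the top of the plate, so the centroid depth is h_c = 2.88 + 0.9 = 3.78 m.
A = π(0.9)² = 2.54469 m².
Resultant F = γ·h_c·A = 7.9461 × 3.78 × 2.54469 = 76.433 kN.
I_c = πr⁴/4 = π × 0.9⁴/4 = 0.5153 m⁴.
Centre of pressure: y_p = y_c + I_c/(y_c·A) = 3.78 + 0.5153/(3.78 × 2.54469) = 3.78 + 0.0535715 = 3.83357 m along the plane.
The resultant acts 0.9 + 0.0535715 = 0.953572 m (along the plate) below the hinge at the top edge, so the moment about the hinge is M = F × 0.953572 = 76.433 × 0.953572 = 72.8844 kN·m.
A normal force at the bottom, 1.8 m from the hinge, must supply this moment: P = 72.8844/1.8 = 40.4913 kN.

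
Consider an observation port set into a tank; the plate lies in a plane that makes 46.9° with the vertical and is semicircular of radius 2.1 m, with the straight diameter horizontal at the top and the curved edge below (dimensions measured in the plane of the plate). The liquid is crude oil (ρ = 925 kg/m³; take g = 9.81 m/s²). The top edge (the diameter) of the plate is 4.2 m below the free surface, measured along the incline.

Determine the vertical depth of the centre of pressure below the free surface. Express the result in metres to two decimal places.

γ = ρg = 925 × 9.81 / 1000 = 9.07425 kN/m³.
The plate makes 46.9° with the vertical, i.e. θ = 90° − 46.9° = 43.1° to the horizontal. Measuring y along the incline from the free-surface line, vertical depth h = y·sinθ with sinθ = 0.683274.
The centroid of a semicircle lies 4r/(3π) = 0.891268 m from the diameter, here below the top edge, so y_c = 4.2 + 0.891268 = 5.09127 m and h_c = 5.09127 × 0.683274 = 3.47873 m.
A = πr²/2 = π × 2.1²/2 = 6.92721 m².
Resultant F = γ·h_c·A = 9.07425 × 3.47873 × 6.92721 = 218.67 kN.
I_c = (π/8 − 8/(9π))·r⁴ = 0.109757 × 2.1⁴ = 2.13457 m⁴.
Centre of pressure: y_p = y_c + I_c/(y_c·A) = 5.09127 + 2.13457/(5.09127 × 6.92721) = 5.09127 + 0.0605238 = 5.15179 m along the plane.
Vertically, h_p = y_p·sinθ = 5.15179 × 0.683274 = 3.52008 m.

h_p = 3.52 m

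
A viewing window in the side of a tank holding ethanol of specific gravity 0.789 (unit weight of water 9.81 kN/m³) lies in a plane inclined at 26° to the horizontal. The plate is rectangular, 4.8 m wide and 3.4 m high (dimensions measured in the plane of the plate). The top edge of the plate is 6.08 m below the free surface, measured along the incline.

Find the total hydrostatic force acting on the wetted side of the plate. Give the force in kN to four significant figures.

γ = 0.789 × 9.81 = 7.74009 kN/m³.
Let θ = 26° be the plate's angle to the horizontal; measure y along the incline from where the plane meets the free surface. Vertical depth h = y·sinθ with sinθ = 0.438371.
The centroid lies 3.4/2 = 1.7 m below the top edge, so y_c = 6.08 + 1.7 = 7.78 m and h_c = 7.78 × 0.438371 = 3.41053 m.
A = 4.8 × 3.4 = 16.32 m².
Resultant F = γ·h_c·A = 7.74009 × 3.41053 × 16.32 = 430.812 kN.

F ≈ 430.8 kN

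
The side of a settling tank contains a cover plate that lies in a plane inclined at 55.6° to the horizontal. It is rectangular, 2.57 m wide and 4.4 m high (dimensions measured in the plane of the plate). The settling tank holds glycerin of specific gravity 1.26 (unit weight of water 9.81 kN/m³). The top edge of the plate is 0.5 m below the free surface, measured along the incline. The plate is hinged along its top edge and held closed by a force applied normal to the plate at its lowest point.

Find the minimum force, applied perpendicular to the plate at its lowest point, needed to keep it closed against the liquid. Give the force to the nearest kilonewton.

γ = 1.26 × 9.81 = 12.3606 kN/m³.
Let θ = 55.6° be the plate's angle to the horizontal; measure y along the incline from where the plane meets the free surface. Vertical depth h = y·sinθ with sinθ = 0.825113.
The centroid lies 4.4/2 = 2.2 m below the top edge, so y_c = 0.5 + 2.2 = 2.7 m and h_c = 2.7 × 0.825113 = 2.22781 m.
A = 2.57 × 4.4 = 11.308 m².
Resultant F = γ·h_c·A = 12.3606 × 2.22781 × 11.308 = 311.389 kN.
I_c = b·h³/12 = 2.57 × 4.4³/12 = 18.2436 m⁴.
Centre of pressure: y_p = y_c + I_c/(y_c·A) = 2.7 + 18.2436/(2.7 × 11.308) = 2.7 + 0.597532 = 3.29753 m along the plane.
The resultant acts 2.2 + 0.597532 = 2.79753 m (along the plate) below the hinge at the top edge, so the moment about the hinge is M = F × 2.79753 = 311.389 × 2.79753 = 871.12 kN·m.
A normal force at the bottom, 4.4 m from the hinge, must supply this moment: P = 871.12/4.4 = 197.982 kN.

P ≈ 198 kN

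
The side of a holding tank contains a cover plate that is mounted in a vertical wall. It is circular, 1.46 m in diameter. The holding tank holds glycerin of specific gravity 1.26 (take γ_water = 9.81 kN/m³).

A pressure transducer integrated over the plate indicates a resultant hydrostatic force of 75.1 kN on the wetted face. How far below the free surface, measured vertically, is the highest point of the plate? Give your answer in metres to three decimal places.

γ = 1.26 × 9.81 = 12.3606 kN/m³.
A = π(0.73)² = 1.67415 m².
From F = γ·h_c·A, the centroid depth is h_c = 75.1/(12.3606 × 1.67415) = 3.62916 m.
The centroid is at the centre, 0.73 m below the top of the plate, so the highest point sits at h_top = 3.62916 − 0.73 = 2.89916 m below the surface.

d_top ≈ 2.899 m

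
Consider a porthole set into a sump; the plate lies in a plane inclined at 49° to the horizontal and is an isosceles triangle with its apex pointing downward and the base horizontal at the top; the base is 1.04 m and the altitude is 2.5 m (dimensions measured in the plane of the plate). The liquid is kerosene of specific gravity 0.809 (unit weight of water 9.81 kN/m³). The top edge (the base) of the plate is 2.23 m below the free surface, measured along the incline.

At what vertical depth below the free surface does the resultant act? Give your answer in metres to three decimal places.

γ = 0.809 × 9.81 = 7.93629 kN/m³.
Let θ = 49° be the plate's angle to the horizontal; measure y along the incline from where the plane meets the free surface. Vertical depth h = y·sinθ with sinθ = 0.754710.
With the apex down, the centroid sits h/3 = 2.5/3 = 0.833333 m below the base (the top edge), so y_c = 2.23 + 0.833333 = 3.06333 m and h_c = 3.06333 × 0.754710 = 2.31193 m.
A = ½ × 1.04 × 2.5 = 1.3 m².
Resultant F = γ·h_c·A = 7.93629 × 2.31193 × 1.3 = 23.8526 kN.
I_c = b·h³/36 = 1.04 × 2.5³/36 = 0.451389 m⁴.
Centre of pressure: y_p = y_c + I_c/(y_c·A) = 3.06333 + 0.451389/(3.06333 × 1.3) = 3.06333 + 0.113348 = 3.17668 m along the plane.
Vertically, h_p = y_p·sinθ = 3.17668 × 0.754710 = 2.39747 m.

h_p = 2.397 m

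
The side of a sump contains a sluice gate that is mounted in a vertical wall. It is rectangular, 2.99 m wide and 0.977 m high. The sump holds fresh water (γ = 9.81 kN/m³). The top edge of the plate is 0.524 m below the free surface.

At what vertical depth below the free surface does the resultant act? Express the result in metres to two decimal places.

h_p = 1.09 m

γ = 9.81 kN/m³.
The centroid lies 0.977/2 = 0.4885 m below the top edge, so the centroid depth is h_c = 0.524 + 0.4885 = 1.0125 m.
A = 2.99 × 0.977 = 2.92123 m².
Resultant F = γ·h_c·A = 9.81 × 1.0125 × 2.92123 = 29.0155 kN.
I_c = b·h³/12 = 2.99 × 0.977³/12 = 0.232367 m⁴.
Centre of pressure: y_p = y_c + I_c/(y_c·A) = 1.0125 + 0.232367/(1.0125 × 2.92123) = 1.0125 + 0.0785622 = 1.09106 m along the plane.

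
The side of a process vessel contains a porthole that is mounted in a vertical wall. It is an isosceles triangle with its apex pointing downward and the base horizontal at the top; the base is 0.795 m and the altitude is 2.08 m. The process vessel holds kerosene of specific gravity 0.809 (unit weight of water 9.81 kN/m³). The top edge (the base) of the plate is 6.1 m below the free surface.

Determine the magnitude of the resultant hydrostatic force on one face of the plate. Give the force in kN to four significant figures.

γ = 0.809 × 9.81 = 7.93629 kN/m³.
With the apex down, the centroid sits h/3 = 2.08/3 = 0.693333 m below the base (the top edge), so the centroid depth is h_c = 6.1 + 0.693333 = 6.79333 m.
A = ½ × 0.795 × 2.08 = 0.8268 m².
Resultant F = γ·h_c·A = 7.93629 × 6.79333 × 0.8268 = 44.576 kN.

F ≈ 44.58 kN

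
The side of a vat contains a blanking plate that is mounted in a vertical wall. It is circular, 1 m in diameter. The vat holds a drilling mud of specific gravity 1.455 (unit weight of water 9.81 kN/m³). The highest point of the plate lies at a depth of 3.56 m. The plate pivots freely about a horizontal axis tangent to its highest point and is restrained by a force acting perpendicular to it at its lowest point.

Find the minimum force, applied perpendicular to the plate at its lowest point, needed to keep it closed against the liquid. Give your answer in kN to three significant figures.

P ≈ 23.5 kN

γ = 1.455 × 9.81 = 14.27355 kN/m³.
The centroid is at the centre, 0.5 m below the top of the plate, so the centroid depth is h_c = 3.56 + 0.5 = 4.06 m.
A = π(0.5)² = 0.785398 m².
Resultant F = γ·h_c·A = 14.27355 × 4.06 × 0.785398 = 45.5143 kN.
I_c = πr⁴/4 = π × 0.5⁴/4 = 0.0490874 m⁴.
Centre of pressure: y_p = y_c + I_c/(y_c·A) = 4.06 + 0.0490874/(4.06 × 0.785398) = 4.06 + 0.0153941 = 4.07539 m along the plane.
The resultant acts 0.5 + 0.0153941 = 0.515394 m (along the plate) below the hinge at the top edge, so the moment about the hinge is M = F × 0.515394 = 45.5143 × 0.515394 = 23.4578 kN·m.
A normal force at the bottom, 1 m from the hinge, must supply this moment: P = 23.4578/1 = 23.4578 kN.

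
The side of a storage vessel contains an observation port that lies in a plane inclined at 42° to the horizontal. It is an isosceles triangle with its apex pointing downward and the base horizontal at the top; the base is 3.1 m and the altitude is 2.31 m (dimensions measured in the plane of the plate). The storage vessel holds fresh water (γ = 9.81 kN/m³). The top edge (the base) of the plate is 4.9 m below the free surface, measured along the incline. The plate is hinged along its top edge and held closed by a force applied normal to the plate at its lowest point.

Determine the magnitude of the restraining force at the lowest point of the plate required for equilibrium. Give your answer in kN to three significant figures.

P ≈ 47.4 kN

γ = 9.81 kN/m³.
Let θ = 42° be the plate's angle to the horizontal; measure y along the incline from where the plane meets the free surface. Vertical depth h = y·sinθ with sinθ = 0.669131.
With the apex down, the centroid sits h/3 = 2.31/3 = 0.77 m below the base (the top edge), so y_c = 4.9 + 0.77 = 5.67 m and h_c = 5.67 × 0.669131 = 3.79397 m.
A = ½ × 3.1 × 2.31 = 3.5805 m².
Resultant F = γ·h_c·A = 9.81 × 3.79397 × 3.5805 = 133.262 kN.
I_c = b·h³/36 = 3.1 × 2.31³/36 = 1.06144 m⁴.
Centre of pressure: y_p = y_c + I_c/(y_c·A) = 5.67 + 1.06144/(5.67 × 3.5805) = 5.67 + 0.052284 = 5.72228 m along the plane.
The resultant acts 0.77 + 0.052284 = 0.822284 m (along the plate) below the hinge at the top edge, so the moment about the hinge is M = F × 0.822284 = 133.262 × 0.822284 = 109.579 kN·m.
A normal force at the bottom, 2.31 m from the hinge, must supply this moment: P = 109.579/2.31 = 47.4368 kN.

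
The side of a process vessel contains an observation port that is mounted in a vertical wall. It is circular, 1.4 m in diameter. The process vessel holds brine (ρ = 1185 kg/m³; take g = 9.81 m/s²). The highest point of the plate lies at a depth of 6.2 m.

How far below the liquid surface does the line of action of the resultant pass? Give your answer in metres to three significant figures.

γ = ρg = 1185 × 9.81 / 1000 = 11.62485 kN/m³.
The centroid is at the centre, 0.7 m below the top of the plate, so the centroid depth is h_c = 6.2 + 0.7 = 6.9 m.
A = π(0.7)² = 1.53938 m².
Resultant F = γ·h_c·A = 11.62485 × 6.9 × 1.53938 = 123.476 kN.
I_c = πr⁴/4 = π × 0.7⁴/4 = 0.188574 m⁴.
Centre of pressure: y_p = y_c + I_c/(y_c·A) = 6.9 + 0.188574/(6.9 × 1.53938) = 6.9 + 0.0177536 = 6.91775 m along the plane.

h_p = 6.92 m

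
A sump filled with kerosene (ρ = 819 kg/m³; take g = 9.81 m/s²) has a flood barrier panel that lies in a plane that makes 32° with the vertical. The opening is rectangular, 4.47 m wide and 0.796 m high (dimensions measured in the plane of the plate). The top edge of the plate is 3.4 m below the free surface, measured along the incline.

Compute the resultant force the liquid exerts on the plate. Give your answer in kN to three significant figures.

γ = ρg = 819 × 9.81 / 1000 = 8.03439 kN/m³.
The plate makes 32° with the vertical, i.e. θ = 90° − 32° = 58° to the horizontal. Measuring y along the incline from the free-surface line, vertical depth h = y·sinθ with sinθ = 0.848048.
The centroid lies 0.796/2 = 0.398 m below the top edge, so y_c = 3.4 + 0.398 = 3.798 m and h_c = 3.798 × 0.848048 = 3.22089 m.
A = 4.47 × 0.796 = 3.55812 m².
Resultant F = γ·h_c·A = 8.03439 × 3.22089 × 3.55812 = 92.0766 kN.

F ≈ 92.1 kN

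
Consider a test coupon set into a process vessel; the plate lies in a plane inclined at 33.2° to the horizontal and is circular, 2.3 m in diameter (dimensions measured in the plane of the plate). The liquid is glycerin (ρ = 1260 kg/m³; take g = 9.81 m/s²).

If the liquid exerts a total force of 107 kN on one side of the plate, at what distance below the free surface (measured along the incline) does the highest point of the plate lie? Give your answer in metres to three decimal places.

γ = ρg = 1260 × 9.81 / 1000 = 12.3606 kN/m³.
A = π(1.15)² = 4.15476 m².
From F = γ·h_c·A, the centroid depth is h_c = 107/(12.3606 × 4.15476) = 2.08352 m.
Let θ = 33.2° be the plate's angle to the horizontal; measure y along the incline from where the plane meets the free surface. Vertical depth h = y·sinθ with sinθ = 0.547563.
Along the incline, y_c = h_c/sinθ = 2.08352/0.547563 = 3.80508 m.
The centroid is at the centre, 1.15 m below the top of the plate, so the highest point sits at y_top = 3.80508 − 1.15 = 2.65508 m along the incline.

y_top ≈ 2.655 m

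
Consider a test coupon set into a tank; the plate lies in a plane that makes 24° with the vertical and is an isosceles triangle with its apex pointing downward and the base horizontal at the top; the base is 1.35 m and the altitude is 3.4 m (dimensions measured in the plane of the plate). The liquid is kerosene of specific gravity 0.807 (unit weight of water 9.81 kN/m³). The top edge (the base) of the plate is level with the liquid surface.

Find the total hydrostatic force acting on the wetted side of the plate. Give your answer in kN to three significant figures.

F ≈ 18.8 kN

γ = 0.807 × 9.81 = 7.91667 kN/m³.
The plate makes 24° with the vertical, i.e. θ = 90° − 24° = 66° to the horizontal. Measuring y along the incline from the free-surface line, vertical depth h = y·sinθ with sinθ = 0.913545.
With the apex down, the centroid sits h/3 = 3.4/3 = 1.13333 m below the base (the top edge), so y_c = 1.13333 m and h_c = 1.13333 × 0.913545 = 1.03535 m.
A = ½ × 1.35 × 3.4 = 2.295 m².
Resultant F = γ·h_c·A = 7.91667 × 1.03535 × 2.295 = 18.811 kN.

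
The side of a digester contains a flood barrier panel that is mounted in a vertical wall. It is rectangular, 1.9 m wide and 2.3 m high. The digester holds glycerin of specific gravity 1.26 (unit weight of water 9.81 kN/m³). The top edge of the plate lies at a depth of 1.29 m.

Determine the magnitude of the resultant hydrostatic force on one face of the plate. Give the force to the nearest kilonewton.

γ = 1.26 × 9.81 = 12.3606 kN/m³.
The centroid lies 2.3/2 = 1.15 m below the top edge, so the centroid depth is h_c = 1.29 + 1.15 = 2.44 m.
A = 1.9 × 2.3 = 4.37 m².
Resultant F = γ·h_c·A = 12.3606 × 2.44 × 4.37 = 131.799 kN.

F ≈ 132 kN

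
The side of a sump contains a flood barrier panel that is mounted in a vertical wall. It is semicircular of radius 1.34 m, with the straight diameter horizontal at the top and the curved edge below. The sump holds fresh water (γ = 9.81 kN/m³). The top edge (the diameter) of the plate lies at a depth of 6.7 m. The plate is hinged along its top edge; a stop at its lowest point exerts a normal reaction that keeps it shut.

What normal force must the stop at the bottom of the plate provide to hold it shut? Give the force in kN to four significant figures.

P ≈ 87.95 kN

γ = 9.81 kN/m³.
The centroid of a semicircle lies 4r/(3π) = 0.568714 m from the diameter, here below the top edge, so the centroid depth is h_c = 6.7 + 0.568714 = 7.26871 m.
A = πr²/2 = π × 1.34²/2 = 2.82052 m².
Resultant F = γ·h_c·A = 9.81 × 7.26871 × 2.82052 = 201.12 kN.
I_c = (π/8 − 8/(9π))·r⁴ = 0.109757 × 1.34⁴ = 0.353876 m⁴.
Centre of pressure: y_p = y_c + I_c/(y_c·A) = 7.26871 + 0.353876/(7.26871 × 2.82052) = 7.26871 + 0.0172609 = 7.28597 m along the plane.
The resultant acts 0.568714 + 0.0172609 = 0.585975 m (along the plate) below the hinge at the top edge, so the moment about the hinge is M = F × 0.585975 = 201.12 × 0.585975 = 117.851 kN·m.
A normal force at the bottom, 1.34 m from the hinge, must supply this moment: P = 117.851/1.34 = 87.9485 kN.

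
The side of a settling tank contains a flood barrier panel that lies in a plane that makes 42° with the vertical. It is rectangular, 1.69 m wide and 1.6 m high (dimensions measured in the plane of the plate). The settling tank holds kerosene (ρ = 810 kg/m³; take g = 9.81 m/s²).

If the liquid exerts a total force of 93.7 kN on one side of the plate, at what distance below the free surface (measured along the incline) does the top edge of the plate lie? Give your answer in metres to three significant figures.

γ = ρg = 810 × 9.81 / 1000 = 7.9461 kN/m³.
A = 1.69 × 1.6 = 2.704 m².
From F = γ·h_c·A, the centroid depth is h_c = 93.7/(7.9461 × 2.704) = 4.36093 m.
The plate makes 42° with the vertical, i.e. θ = 90° − 42° = 48° to the horizontal. Measuring y along the incline from the free-surface line, vertical depth h = y·sinθ with sinθ = 0.743145.
Along the incline, y_c = h_c/sinθ = 4.36093/0.743145 = 5.86821 m.
The centroid lies 1.6/2 = 0.8 m below the top edge, so the top edge sits at y_top = 5.86821 − 0.8 = 5.06821 m along the incline.

y_top ≈ 5.07 m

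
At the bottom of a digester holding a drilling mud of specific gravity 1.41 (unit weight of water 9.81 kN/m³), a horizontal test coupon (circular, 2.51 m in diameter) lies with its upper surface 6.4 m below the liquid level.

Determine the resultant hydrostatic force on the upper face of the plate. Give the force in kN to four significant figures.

F ≈ 438.0 kN

γ = 1.41 × 9.81 = 13.8321 kN/m³.
The plate is horizontal, so pressure is uniform at p = γ·h = 13.8321 × 6.4 = 88.5254 kN/m².
A = π(1.255)² = 4.94809 m².
F = p·A = 88.5254 × 4.94809 = 438.032 kN.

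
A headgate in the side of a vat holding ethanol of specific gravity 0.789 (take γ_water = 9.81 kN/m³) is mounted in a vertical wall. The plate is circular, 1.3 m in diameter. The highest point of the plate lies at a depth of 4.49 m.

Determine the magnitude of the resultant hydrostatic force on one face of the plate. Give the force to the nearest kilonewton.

γ = 0.789 × 9.81 = 7.74009 kN/m³.
The centroid is at the centre, 0.65 m below the top of the plate, so the centroid depth is h_c = 4.49 + 0.65 = 5.14 m.
A = π(0.65)² = 1.32732 m².
Resultant F = γ·h_c·A = 7.74009 × 5.14 × 1.32732 = 52.8062 kN.

F ≈ 53 kN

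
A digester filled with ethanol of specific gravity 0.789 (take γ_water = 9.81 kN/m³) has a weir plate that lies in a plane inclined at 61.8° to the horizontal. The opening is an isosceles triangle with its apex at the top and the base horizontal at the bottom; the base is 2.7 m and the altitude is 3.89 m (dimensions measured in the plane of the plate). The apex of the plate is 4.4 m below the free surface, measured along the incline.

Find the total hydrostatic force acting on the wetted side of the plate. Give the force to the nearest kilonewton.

F ≈ 251 kN

γ = 0.789 × 9.81 = 7.74009 kN/m³.
Let θ = 61.8° be the plate's angle to the horizontal; measure y along the incline from where the plane meets the free surface. Vertical depth h = y·sinθ with sinθ = 0.881303.
With the apex up, the centroid sits 2h/3 = 2 × 3.89/3 = 2.59333 m below the apex, so y_c = 4.4 + 2.59333 = 6.99333 m and h_c = 6.99333 × 0.881303 = 6.16324 m.
A = ½ × 2.7 × 3.89 = 5.2515 m².
Resultant F = γ·h_c·A = 7.74009 × 6.16324 × 5.2515 = 250.518 kN.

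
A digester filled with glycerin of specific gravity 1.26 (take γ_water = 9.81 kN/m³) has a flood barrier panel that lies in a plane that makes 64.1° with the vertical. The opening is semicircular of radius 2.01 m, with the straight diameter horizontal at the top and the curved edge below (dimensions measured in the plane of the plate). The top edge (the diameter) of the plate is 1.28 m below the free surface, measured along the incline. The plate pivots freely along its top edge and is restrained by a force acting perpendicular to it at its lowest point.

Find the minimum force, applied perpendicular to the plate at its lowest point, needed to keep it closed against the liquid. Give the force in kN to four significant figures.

P ≈ 35.83 kN

γ = 1.26 × 9.81 = 12.3606 kN/m³.
The plate makes 64.1° with the vertical, i.e. θ = 90° − 64.1° = 25.9° to the horizontal. Measuring y along the incline from the free-surface line, vertical depth h = y·sinθ with sinθ = 0.436802.
The centroid of a semicircle lies 4r/(3π) = 0.85307 m from the diameter, here below the top edge, so y_c = 1.28 + 0.85307 = 2.13307 m and h_c = 2.13307 × 0.436802 = 0.931729 m.
A = πr²/2 = π × 2.01²/2 = 6.34617 m².
Resultant F = γ·h_c·A = 12.3606 × 0.931729 × 6.34617 = 73.0871 kN.
I_c = (π/8 − 8/(9π))·r⁴ = 0.109757 × 2.01⁴ = 1.7915 m⁴.
Centre of pressure: y_p = y_c + I_c/(y_c·A) = 2.13307 + 1.7915/(2.13307 × 6.34617) = 2.13307 + 0.132343 = 2.26541 m along the plane.
The resultant acts 0.85307 + 0.132343 = 0.985413 m (along the plate) below the hinge at the top edge, so the moment about the hinge is M = F × 0.985413 = 73.0871 × 0.985413 = 72.021 kN·m.
A normal force at the bottom, 2.01 m from the hinge, must supply this moment: P = 72.021/2.01 = 35.8313 kN.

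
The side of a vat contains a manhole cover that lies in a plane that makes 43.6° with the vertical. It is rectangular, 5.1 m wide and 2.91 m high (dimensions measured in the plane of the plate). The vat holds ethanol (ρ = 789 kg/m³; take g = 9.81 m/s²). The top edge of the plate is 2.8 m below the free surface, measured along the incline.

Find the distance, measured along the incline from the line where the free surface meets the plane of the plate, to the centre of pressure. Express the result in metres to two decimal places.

γ = ρg = 789 × 9.81 / 1000 = 7.74009 kN/m³.
The plate makes 43.6° with the vertical, i.e. θ = 90° − 43.6° = 46.4° to the horizontal. Measuring y along the incline from the free-surface line, vertical depth h = y·sinθ with sinθ = 0.724172.
The centroid lies 2.91/2 = 1.455 m below the top edge, so y_c = 2.8 + 1.455 = 4.255 m and h_c = 4.255 × 0.724172 = 3.08135 m.
A = 5.1 × 2.91 = 14.841 m².
Resultant F = γ·h_c·A = 7.74009 × 3.08135 × 14.841 = 353.957 kN.
I_c = b·h³/12 = 5.1 × 2.91³/12 = 10.4729 m⁴.
Centre of pressure: y_p = y_c + I_c/(y_c·A) = 4.255 + 10.4729/(4.255 × 14.841) = 4.255 + 0.165846 = 4.42085 m along the plane.

y_p = 4.42 m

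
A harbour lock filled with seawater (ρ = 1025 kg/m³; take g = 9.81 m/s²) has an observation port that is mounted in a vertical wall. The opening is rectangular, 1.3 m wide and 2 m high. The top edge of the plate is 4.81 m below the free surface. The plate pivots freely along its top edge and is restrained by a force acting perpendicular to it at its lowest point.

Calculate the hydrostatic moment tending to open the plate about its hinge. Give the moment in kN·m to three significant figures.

M ≈ 161 kN·m

γ = ρg = 1025 × 9.81 / 1000 = 10.05525 kN/m³.
The centroid lies 2/2 = 1 m below the top edge, so the centroid depth is h_c = 4.81 + 1 = 5.81 m.
A = 1.3 × 2 = 2.6 m².
Resultant F = γ·h_c·A = 10.05525 × 5.81 × 2.6 = 151.895 kN.
I_c = b·h³/12 = 1.3 × 2³/12 = 0.866667 m⁴.
Centre of pressure: y_p = y_c + I_c/(y_c·A) = 5.81 + 0.866667/(5.81 × 2.6) = 5.81 + 0.0573724 = 5.86737 m along the plane.
The resultant acts 1 + 0.0573724 = 1.05737 m (along the plate) below the hinge at the top edge, so the moment about the hinge is M = F × 1.05737 = 151.895 × 1.05737 = 160.609 kN·m.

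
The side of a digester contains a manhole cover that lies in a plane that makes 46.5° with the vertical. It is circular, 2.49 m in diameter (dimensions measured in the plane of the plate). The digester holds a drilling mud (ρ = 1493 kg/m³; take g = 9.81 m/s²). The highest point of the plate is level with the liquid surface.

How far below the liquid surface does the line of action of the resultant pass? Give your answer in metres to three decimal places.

h_p = 1.071 m

γ = ρg = 1493 × 9.81 / 1000 = 14.64633 kN/m³.
The plate makes 46.5° with the vertical, i.e. θ = 90° − 46.5° = 43.5° to the horizontal. Measuring y along the incline from the free-surface line, vertical depth h = y·sinθ with sinθ = 0.688355.
The centroid is at the centre, 1.245 m below the top of the plate, so y_c = 1.245 m and h_c = 1.245 × 0.688355 = 0.857002 m.
A = π(1.245)² = 4.86955 m².
Resultant F = γ·h_c·A = 14.64633 × 0.857002 × 4.86955 = 61.1223 kN.
I_c = πr⁴/4 = π × 1.245⁴/4 = 1.88698 m⁴.
Centre of pressure: y_p = y_c + I_c/(y_c·A) = 1.245 + 1.88698/(1.245 × 4.86955) = 1.245 + 0.31125 = 1.55625 m along the plane.
Vertically, h_p = y_p·sinθ = 1.55625 × 0.688355 = 1.07125 m.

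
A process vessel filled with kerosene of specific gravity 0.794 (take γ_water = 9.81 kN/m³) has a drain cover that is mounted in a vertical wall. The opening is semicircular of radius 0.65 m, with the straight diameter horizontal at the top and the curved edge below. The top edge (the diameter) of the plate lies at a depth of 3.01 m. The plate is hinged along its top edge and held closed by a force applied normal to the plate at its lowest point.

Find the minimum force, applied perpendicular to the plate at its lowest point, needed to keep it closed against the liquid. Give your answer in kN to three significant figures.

P ≈ 7.44 kN

γ = 0.794 × 9.81 = 7.78914 kN/m³.
The centroid of a semicircle lies 4r/(3π) = 0.275869 m from the diameter, here below the top edge, so the centroid depth is h_c = 3.01 + 0.275869 = 3.28587 m.
A = πr²/2 = π × 0.65²/2 = 0.663661 m².
Resultant F = γ·h_c·A = 7.78914 × 3.28587 × 0.663661 = 16.9858 kN.
I_c = (π/8 − 8/(9π))·r⁴ = 0.109757 × 0.65⁴ = 0.0195923 m⁴.
Centre of pressure: y_p = y_c + I_c/(y_c·A) = 3.28587 + 0.0195923/(3.28587 × 0.663661) = 3.28587 + 0.00898439 = 3.29485 m along the plane.
The resultant acts 0.275869 + 0.00898439 = 0.284853 m (along the plate) below the hinge at the top edge, so the moment about the hinge is M = F × 0.284853 = 16.9858 × 0.284853 = 4.83846 kN·m.
A normal force at the bottom, 0.65 m from the hinge, must supply this moment: P = 4.83846/0.65 = 7.44378 kN.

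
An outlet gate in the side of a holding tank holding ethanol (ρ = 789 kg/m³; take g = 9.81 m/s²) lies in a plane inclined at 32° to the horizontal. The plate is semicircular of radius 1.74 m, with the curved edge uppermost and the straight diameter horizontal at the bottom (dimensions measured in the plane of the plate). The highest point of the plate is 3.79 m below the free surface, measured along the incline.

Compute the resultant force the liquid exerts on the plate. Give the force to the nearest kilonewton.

γ = ρg = 789 × 9.81 / 1000 = 7.74009 kN/m³.
Let θ = 32° be the plate's angle to the horizontal; measure y along the incline from where the plane meets the free surface. Vertical depth h = y·sinθ with sinθ = 0.529919.
The centroid lies 4r/(3π) = 0.738479 m above the diameter, so r − 4r/(3π) = 1.74 − 0.738479 = 1.00152 m below the topmost point, so y_c = 3.79 + 1.00152 = 4.79152 m and h_c = 4.79152 × 0.529919 = 2.53912 m.
A = πr²/2 = π × 1.74²/2 = 4.75574 m².
Resultant F = γ·h_c·A = 7.74009 × 2.53912 × 4.75574 = 93.4646 kN.

F ≈ 93 kN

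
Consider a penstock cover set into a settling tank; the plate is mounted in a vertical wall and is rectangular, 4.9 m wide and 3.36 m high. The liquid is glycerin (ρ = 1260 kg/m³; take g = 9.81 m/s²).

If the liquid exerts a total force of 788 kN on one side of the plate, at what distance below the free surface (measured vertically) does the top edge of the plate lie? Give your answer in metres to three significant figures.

γ = ρg = 1260 × 9.81 / 1000 = 12.3606 kN/m³.
A = 4.9 × 3.36 = 16.464 m².
From F = γ·h_c·A, the centroid depth is h_c = 788/(12.3606 × 16.464) = 3.87214 m.
The centroid lies 3.36/2 = 1.68 m below the top edge, so the top edge sits at h_top = 3.87214 − 1.68 = 2.19214 m below the surface.

d_top ≈ 2.19 m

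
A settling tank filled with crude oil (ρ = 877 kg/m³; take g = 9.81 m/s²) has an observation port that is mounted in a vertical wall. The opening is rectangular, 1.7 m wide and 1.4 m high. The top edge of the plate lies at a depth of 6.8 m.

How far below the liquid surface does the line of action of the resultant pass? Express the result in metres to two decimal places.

h_p = 7.52 m

γ = ρg = 877 × 9.81 / 1000 = 8.60337 kN/m³.
The centroid lies 1.4/2 = 0.7 m below the top edge, so the centroid depth is h_c = 6.8 + 0.7 = 7.5 m.
A = 1.7 × 1.4 = 2.38 m².
Resultant F = γ·h_c·A = 8.60337 × 7.5 × 2.38 = 153.57 kN.
I_c = b·h³/12 = 1.7 × 1.4³/12 = 0.388733 m⁴.
Centre of pressure: y_p = y_c + I_c/(y_c·A) = 7.5 + 0.388733/(7.5 × 2.38) = 7.5 + 0.0217778 = 7.52178 m along the plane.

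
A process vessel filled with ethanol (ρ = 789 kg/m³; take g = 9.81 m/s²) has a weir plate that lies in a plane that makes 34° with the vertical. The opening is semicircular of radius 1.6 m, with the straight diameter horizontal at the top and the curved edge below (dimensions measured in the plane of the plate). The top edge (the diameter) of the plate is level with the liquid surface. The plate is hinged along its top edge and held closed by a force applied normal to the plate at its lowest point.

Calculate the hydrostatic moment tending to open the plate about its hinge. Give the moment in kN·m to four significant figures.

γ = ρg = 789 × 9.81 / 1000 = 7.74009 kN/m³.
The plate makes 34° with the vertical, i.e. θ = 90° − 34° = 56° to the horizontal. Measuring y along the incline from the free-surface line, vertical depth h = y·sinθ with sinθ = 0.829038.
The centroid of a semicircle lies 4r/(3π) = 0.679061 m from the diameter, here below the top edge, so y_c = 0.679061 m and h_c = 0.679061 × 0.829038 = 0.562967 m.
A = πr²/2 = π × 1.6²/2 = 4.02124 m².
Resultant F = γ·h_c·A = 7.74009 × 0.562967 × 4.02124 = 17.5222 kN.
I_c = (π/8 − 8/(9π))·r⁴ = 0.109757 × 1.6⁴ = 0.719303 m⁴.
Centre of pressure: y_p = y_c + I_c/(y_c·A) = 0.679061 + 0.719303/(0.679061 × 4.02124) = 0.679061 + 0.263417 = 0.942478 m along the plane.
The resultant acts 0.679061 + 0.263417 = 0.942478 m (along the plate) below the hinge at the top edge, so the moment about the hinge is M = F × 0.942478 = 17.5222 × 0.942478 = 16.5143 kN·m.

M ≈ 16.51 kN·m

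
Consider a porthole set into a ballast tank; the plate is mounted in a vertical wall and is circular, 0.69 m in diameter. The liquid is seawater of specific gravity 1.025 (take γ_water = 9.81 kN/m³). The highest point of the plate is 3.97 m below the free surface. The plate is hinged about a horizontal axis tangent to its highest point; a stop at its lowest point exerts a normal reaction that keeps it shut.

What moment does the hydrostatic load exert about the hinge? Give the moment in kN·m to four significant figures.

M ≈ 5.709 kN·m

γ = 1.025 × 9.81 = 10.05525 kN/m³.
The centroid is at the centre, 0.345 m below the top of the plate, so the centroid depth is h_c = 3.97 + 0.345 = 4.315 m.
A = π(0.345)² = 0.373928 m².
Resultant F = γ·h_c·A = 10.05525 × 4.315 × 0.373928 = 16.2241 kN.
I_c = πr⁴/4 = π × 0.345⁴/4 = 0.0111267 m⁴.
Centre of pressure: y_p = y_c + I_c/(y_c·A) = 4.315 + 0.0111267/(4.315 × 0.373928) = 4.315 + 0.00689601 = 4.3219 m along the plane.
The resultant acts 0.345 + 0.00689601 = 0.351896 m (along the plate) below the hinge at the top edge, so the moment about the hinge is M = F × 0.351896 = 16.2241 × 0.351896 = 5.7092 kN·m.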